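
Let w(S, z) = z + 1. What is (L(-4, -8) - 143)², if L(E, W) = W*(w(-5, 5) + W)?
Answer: 16129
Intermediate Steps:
w(S, z) = 1 + z
L(E, W) = W*(6 + W) (L(E, W) = W*((1 + 5) + W) = W*(6 + W))
(L(-4, -8) - 143)² = (-8*(6 - 8) - 143)² = (-8*(-2) - 143)² = (16 - 143)² = (-127)² = 16129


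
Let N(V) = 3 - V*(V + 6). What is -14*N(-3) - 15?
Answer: -183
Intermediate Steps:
N(V) = 3 - V*(6 + V)
-14*N(-3) - 15 = -14*(3 - 1*(-3)² - 6*(-3)) - 15 = -14*(3 - 1*9 + 18) - 15 = -14*(3 - 9 + 18) - 15 = -14*12 - 15 = -168 - 15 = -183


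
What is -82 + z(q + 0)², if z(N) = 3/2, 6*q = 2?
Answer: -319/4 ≈ -79.750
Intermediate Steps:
q = ⅓ (q = (⅙)*2 = ⅓ ≈ 0.33333)
z(N) = 3/2 (z(N) = 3*(½) = 3/2)
-82 + z(q + 0)² = -82 + (3/2)² = -82 + 9/4 = -319/4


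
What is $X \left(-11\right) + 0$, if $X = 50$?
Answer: $-550$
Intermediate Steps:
$X \left(-11\right) + 0 = 50 \left(-11\right) + 0 = -550 + 0 = -550$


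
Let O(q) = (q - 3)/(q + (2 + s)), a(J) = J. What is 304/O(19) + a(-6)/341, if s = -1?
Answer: 129574/341 ≈ 379.98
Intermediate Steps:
O(q) = (-3 + q)/(1 + q) (O(q) = (q - 3)/(q + (2 - 1)) = (-3 + q)/(q + 1) = (-3 + q)/(1 + q))
304/O(19) + a(-6)/341 = 304/(((-3 + 19)/(1 + 19))) - 6/341 = 304/((16/20)) - 6*1/341 = 304/(((1/20)*16)) - 6/341 = 304/(4/5) - 6/341 = 304*(5/4) - 6/341 = 380 - 6/341 = 129574/341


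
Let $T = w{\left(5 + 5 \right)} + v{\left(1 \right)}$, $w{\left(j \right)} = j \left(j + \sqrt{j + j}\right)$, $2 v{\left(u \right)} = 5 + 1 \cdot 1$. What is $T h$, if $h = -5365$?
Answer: $-552595 - 107300 \sqrt{5} \approx -7.9253 \cdot 10^{5}$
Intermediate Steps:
$v{\left(u \right)} = 3$ ($v{\left(u \right)} = \frac{5 + 1 \cdot 1}{2} = \frac{5 + 1}{2} = \frac{1}{2} \cdot 6 = 3$)
$w{\left(j \right)} = j \left(j + \sqrt{2} \sqrt{j}\right)$ ($w{\left(j \right)} = j \left(j + \sqrt{2 j}\right) = j \left(j + \sqrt{2} \sqrt{j}\right)$)
$T = 103 + 20 \sqrt{5}$ ($T = \left(\left(5 + 5\right)^{2} + \sqrt{2} \left(5 + 5\right)^{\frac{3}{2}}\right) + 3 = \left(10^{2} + \sqrt{2} \cdot 10^{\frac{3}{2}}\right) + 3 = \left(100 + \sqrt{2} \cdot 10 \sqrt{10}\right) + 3 = \left(100 + 20 \sqrt{5}\right) + 3 = 103 + 20 \sqrt{5} \approx 147.72$)
$T h = \left(103 + 20 \sqrt{5}\right) \left(-5365\right) = -552595 - 107300 \sqrt{5}$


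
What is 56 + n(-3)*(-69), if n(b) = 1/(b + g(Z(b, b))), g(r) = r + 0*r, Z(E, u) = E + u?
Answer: 191/3 ≈ 63.667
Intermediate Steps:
g(r) = r (g(r) = r + 0 = r)
n(b) = 1/(3*b) (n(b) = 1/(b + (b + b)) = 1/(b + 2*b) = 1/(3*b))
56 + n(-3)*(-69) = 56 + ((⅓)/(-3))*(-69) = 56 + ((⅓)*(-⅓))*(-69) = 56 - ⅑*(-69) = 56 + 23/3 = 191/3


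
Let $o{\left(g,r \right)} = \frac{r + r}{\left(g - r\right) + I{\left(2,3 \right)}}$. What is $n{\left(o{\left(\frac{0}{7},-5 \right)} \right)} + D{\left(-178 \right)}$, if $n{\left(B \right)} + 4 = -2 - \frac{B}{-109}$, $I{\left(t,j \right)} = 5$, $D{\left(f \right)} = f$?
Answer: $- \frac{20057}{109} \approx -184.01$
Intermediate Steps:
$o{\left(g,r \right)} = \frac{2 r}{5 + g - r}$ ($o{\left(g,r \right)} = \frac{r + r}{\left(g - r\right) + 5} = \frac{2 r}{5 + g - r}$)
$n{\left(B \right)} = -6 + \frac{B}{109}$ ($n{\left(B \right)} = -4 - \left(2 + \frac{B}{-109}\right) = -4 - \left(2 + B \left(- \frac{1}{109}\right)\right) = -4 - \left(2 - \frac{B}{109}\right) = -4 + \left(-2 + \frac{B}{109}\right) = -6 + \frac{B}{109}$)
$n{\left(o{\left(\frac{0}{7},-5 \right)} \right)} + D{\left(-178 \right)} = \left(-6 + \frac{2 \left(-5\right) \frac{1}{5 + \frac{0}{7} - -5}}{109}\right) - 178 = \left(-6 + \frac{2 \left(-5\right) \frac{1}{5 + 0 \cdot \frac{1}{7} + 5}}{109}\right) - 178 = \left(-6 + \frac{2 \left(-5\right) \frac{1}{5 + 0 + 5}}{109}\right) - 178 = \left(-6 + \frac{2 \left(-5\right) \frac{1}{10}}{109}\right) - 178 = \left(-6 + \frac{1}{109} \left(-1\right)\right) - 178 = \left(-6 - \frac{1}{109}\right) - 178 = - \frac{655}{109} - 178 = - \frac{20057}{109}$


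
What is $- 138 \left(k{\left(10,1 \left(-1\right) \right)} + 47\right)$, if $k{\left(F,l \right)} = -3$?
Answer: $-6072$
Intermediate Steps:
$- 138 \left(k{\left(10,1 \left(-1\right) \right)} + 47\right) = - 138 \left(-3 + 47\right) = \left(-138\right) 44 = -6072$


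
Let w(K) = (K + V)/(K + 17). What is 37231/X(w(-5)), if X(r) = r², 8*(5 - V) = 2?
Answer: 85780224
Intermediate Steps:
V = 19/4 (V = 5 - ⅛*2 = 5 - ¼ = 19/4 ≈ 4.7500)
w(K) = (19/4 + K)/(17 + K) (w(K) = (K + 19/4)/(K + 17) = (19/4 + K)/(17 + K))
37231/X(w(-5)) = 37231/(((19/4 - 5)/(17 - 5))²) = 37231/((-¼/12)²) = 37231/(((1/12)*(-¼))²) = 37231/((-1/48)²) = 37231/(1/2304) = 37231*2304 = 85780224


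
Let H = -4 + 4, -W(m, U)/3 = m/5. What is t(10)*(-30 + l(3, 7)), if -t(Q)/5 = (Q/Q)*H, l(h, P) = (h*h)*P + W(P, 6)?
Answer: 0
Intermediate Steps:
W(m, U) = -3*m/5
H = 0
l(h, P) = -3*P/5 + P*h² (l(h, P) = (h*h)*P - 3*P/5 = h²*P - 3*P/5 = P*h² - 3*P/5 = -3*P/5 + P*h²)
t(Q) = 0 (t(Q) = -5*Q/Q*0 = -5*0 = 0)
t(10)*(-30 + l(3, 7)) = 0*(-30 + (⅕)*7*(-3 + 5*3²)) = 0*(-30 + (⅕)*7*(-3 + 5*9)) = 0*(-30 + (⅕)*7*(-3 + 45)) = 0*(-30 + (⅕)*7*42) = 0*(-30 + 294/5) = 0*(144/5) = 0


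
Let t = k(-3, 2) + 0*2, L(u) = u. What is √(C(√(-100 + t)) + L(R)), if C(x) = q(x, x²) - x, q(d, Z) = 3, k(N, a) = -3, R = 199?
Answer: √(202 - I*√103) ≈ 14.217 - 0.35692*I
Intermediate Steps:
t = -3 (t = -3 + 0*2 = -3 + 0 = -3)
C(x) = 3 - x
√(C(√(-100 + t)) + L(R)) = √((3 - √(-100 - 3)) + 199) = √((3 - √(-103)) + 199) = √((3 - I*√103) + 199) = √(202 - I*√103)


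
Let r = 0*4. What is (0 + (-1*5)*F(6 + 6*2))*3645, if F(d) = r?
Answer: 0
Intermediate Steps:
r = 0
F(d) = 0
(0 + (-1*5)*F(6 + 6*2))*3645 = (0 - 1*5*0)*3645 = (0 - 5*0)*3645 = (0 + 0)*3645 = 0*3645 = 0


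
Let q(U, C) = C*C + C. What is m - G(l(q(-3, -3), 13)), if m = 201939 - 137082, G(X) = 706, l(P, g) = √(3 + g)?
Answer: 64151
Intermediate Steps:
q(U, C) = C + C² (q(U, C) = C² + C = C + C²)
m = 64857
m - G(l(q(-3, -3), 13)) = 64857 - 1*706 = 64857 - 706 = 64151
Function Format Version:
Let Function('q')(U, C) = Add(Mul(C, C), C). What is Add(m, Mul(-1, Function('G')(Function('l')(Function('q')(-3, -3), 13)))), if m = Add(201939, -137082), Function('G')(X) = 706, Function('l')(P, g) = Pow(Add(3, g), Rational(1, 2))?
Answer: 64151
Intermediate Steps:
Function('q')(U, C) = Add(C, Pow(C, 2)) (Function('q')(U, C) = Add(Pow(C, 2), C) = Add(C, Pow(C, 2)))
m = 64857
Add(m, Mul(-1, Function('G')(Function('l')(Function('q')(-3, -3), 13)))) = Add(64857, Mul(-1, 706)) = Add(64857, -706) = 64151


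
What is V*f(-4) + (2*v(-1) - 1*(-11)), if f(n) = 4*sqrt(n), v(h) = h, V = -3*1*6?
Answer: 9 - 144*I ≈ 9.0 - 144.0*I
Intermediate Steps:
V = -18 (V = -3*6 = -18)
V*f(-4) + (2*v(-1) - 1*(-11)) = -72*sqrt(-4) + (2*(-1) - 1*(-11)) = -72*2*I + (-2 + 11) = -144*I + 9 = 9 - 144*I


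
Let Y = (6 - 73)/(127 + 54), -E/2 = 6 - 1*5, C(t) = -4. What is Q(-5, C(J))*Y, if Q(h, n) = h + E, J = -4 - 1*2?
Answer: 469/181 ≈ 2.5912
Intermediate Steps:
J = -6 (J = -4 - 2 = -6)
E = -2 (E = -2*(6 - 1*5) = -2*(6 - 5) = -2*1 = -2)
Q(h, n) = -2 + h (Q(h, n) = h - 2 = -2 + h)
Y = -67/181 ≈ -0.37017
Q(-5, C(J))*Y = (-2 - 5)*(-67/181) = -7*(-67/181) = 469/181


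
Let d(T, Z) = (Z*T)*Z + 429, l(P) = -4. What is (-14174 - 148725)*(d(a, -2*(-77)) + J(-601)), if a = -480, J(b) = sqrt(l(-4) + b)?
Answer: 1854320204649 - 1791889*I*sqrt(5) ≈ 1.8543e+12 - 4.0068e+6*I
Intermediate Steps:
J(b) = sqrt(-4 + b)
d(T, Z) = 429 + T*Z**2 (d(T, Z) = (T*Z)*Z + 429 = T*Z**2 + 429 = 429 + T*Z**2)
(-14174 - 148725)*(d(a, -2*(-77)) + J(-601)) = (-14174 - 148725)*((429 - 480*(-2*(-77))**2) + sqrt(-4 - 601)) = -162899*((429 - 480*154**2) + sqrt(-605)) = -162899*((429 - 480*23716) + 11*I*sqrt(5)) = -162899*((429 - 11383680) + 11*I*sqrt(5)) = -162899*(-11383251 + 11*I*sqrt(5)) = 1854320204649 - 1791889*I*sqrt(5)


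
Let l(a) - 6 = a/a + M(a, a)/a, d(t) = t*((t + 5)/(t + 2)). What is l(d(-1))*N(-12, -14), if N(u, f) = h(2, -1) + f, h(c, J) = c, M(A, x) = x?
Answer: -96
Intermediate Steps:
N(u, f) = 2 + f
d(t) = t*(5 + t)/(2 + t) (d(t) = t*((5 + t)/(2 + t)) = t*(5 + t)/(2 + t))
l(a) = 8 (l(a) = 6 + (a/a + a/a) = 6 + (1 + 1) = 6 + 2 = 8)
l(d(-1))*N(-12, -14) = 8*(2 - 14) = 8*(-12) = -96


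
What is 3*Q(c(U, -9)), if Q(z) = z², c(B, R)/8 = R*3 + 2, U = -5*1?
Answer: 120000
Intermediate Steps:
U = -5
c(B, R) = 16 + 24*R (c(B, R) = 8*(R*3 + 2) = 8*(3*R + 2) = 8*(2 + 3*R) = 16 + 24*R)
3*Q(c(U, -9)) = 3*(16 + 24*(-9))² = 3*(16 - 216)² = 3*(-200)² = 3*40000 = 120000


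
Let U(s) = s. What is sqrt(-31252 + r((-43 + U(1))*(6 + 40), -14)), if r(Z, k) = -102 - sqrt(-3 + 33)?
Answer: sqrt(-31354 - sqrt(30)) ≈ 177.09*I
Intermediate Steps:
r(Z, k) = -102 - sqrt(30)
sqrt(-31252 + r((-43 + U(1))*(6 + 40), -14)) = sqrt(-31252 + (-102 - sqrt(30))) = sqrt(-31354 - sqrt(30))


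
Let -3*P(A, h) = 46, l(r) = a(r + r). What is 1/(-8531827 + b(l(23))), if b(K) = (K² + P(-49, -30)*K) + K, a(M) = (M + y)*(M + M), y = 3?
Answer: 3/35176867 ≈ 8.5283e-8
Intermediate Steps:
a(M) = 2*M*(3 + M) (a(M) = (M + 3)*(M + M) = (3 + M)*(2*M) = 2*M*(3 + M))
l(r) = 4*r*(3 + 2*r) (l(r) = 2*(r + r)*(3 + (r + r)) = 2*(2*r)*(3 + 2*r) = 4*r*(3 + 2*r))
P(A, h) = -46/3 (P(A, h) = -⅓*46 = -46/3)
b(K) = K² - 43*K/3 (b(K) = (K² - 46*K/3) + K = K² - 43*K/3)
1/(-8531827 + b(l(23))) = 1/(-8531827 + (4*23*(3 + 2*23))*(-43 + 3*(4*23*(3 + 2*23)))/3) = 1/(-8531827 + (4*23*(3 + 46))*(-43 + 3*(4*23*(3 + 46)))/3) = 1/(-8531827 + (4*23*49)*(-43 + 3*(4*23*49))/3) = 1/(-8531827 + (⅓)*4508*(-43 + 3*4508)) = 1/(-8531827 + (⅓)*4508*(-43 + 13524)) = 1/(-8531827 + (⅓)*4508*13481) = 1/(-8531827 + 60772348/3) = 1/(35176867/3) = 3/35176867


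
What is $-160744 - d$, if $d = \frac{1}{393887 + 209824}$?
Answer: $- \frac{97042920985}{603711} \approx -1.6074 \cdot 10^{5}$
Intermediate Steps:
$d = \frac{1}{603711} \approx 1.6564 \cdot 10^{-6}$
$-160744 - d = -160744 - \frac{1}{603711} = - \frac{97042920985}{603711}$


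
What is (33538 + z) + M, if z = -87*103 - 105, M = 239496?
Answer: 263968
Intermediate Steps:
z = -9066 (z = -8961 - 105 = -9066)
(33538 + z) + M = (33538 - 9066) + 239496 = 24472 + 239496 = 263968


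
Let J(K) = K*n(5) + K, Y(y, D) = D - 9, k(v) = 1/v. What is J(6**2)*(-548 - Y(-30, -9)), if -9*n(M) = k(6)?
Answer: -56180/3 ≈ -18727.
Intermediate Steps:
Y(y, D) = -9 + D
n(M) = -1/54 (n(M) = -1/9/6 = -1/9*1/6 = -1/54)
J(K) = 53*K/54 (J(K) = K*(-1/54) + K = -K/54 + K = 53*K/54)
J(6**2)*(-548 - Y(-30, -9)) = ((53/54)*6**2)*(-548 - (-9 - 9)) = ((53/54)*36)*(-548 - 1*(-18)) = 106*(-548 + 18)/3 = (106/3)*(-530) = -56180/3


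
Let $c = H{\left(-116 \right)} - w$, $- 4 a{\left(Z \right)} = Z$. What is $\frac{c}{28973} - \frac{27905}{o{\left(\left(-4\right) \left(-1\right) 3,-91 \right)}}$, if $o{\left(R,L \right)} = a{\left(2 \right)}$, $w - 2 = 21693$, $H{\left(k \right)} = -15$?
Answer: $\frac{1616961420}{28973} \approx 55809.0$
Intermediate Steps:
$a{\left(Z \right)} = - \frac{Z}{4}$
$w = 21695$ ($w = 2 + 21693 = 21695$)
$c = -21710$ ($c = -15 - 21695 = -21710$)
$o{\left(R,L \right)} = - \frac{1}{2}$ ($o{\left(R,L \right)} = \left(- \frac{1}{4}\right) 2 = - \frac{1}{2}$)
$\frac{c}{28973} - \frac{27905}{o{\left(\left(-4\right) \left(-1\right) 3,-91 \right)}} = - \frac{21710}{28973} - \frac{27905}{- \frac{1}{2}} = \left(-21710\right) \frac{1}{28973} - -55810 = - \frac{21710}{28973} + 55810 = \frac{1616961420}{28973}$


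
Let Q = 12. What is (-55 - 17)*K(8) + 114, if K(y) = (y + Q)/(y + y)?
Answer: 24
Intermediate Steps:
K(y) = (12 + y)/(2*y) (K(y) = (y + 12)/(y + y) = (12 + y)/((2*y)) = (12 + y)*(1/(2*y)) = (12 + y)/(2*y))
(-55 - 17)*K(8) + 114 = (-55 - 17)*((1/2)*(12 + 8)/8) + 114 = -36*20/8 + 114 = -72*5/4 + 114 = -90 + 114 = 24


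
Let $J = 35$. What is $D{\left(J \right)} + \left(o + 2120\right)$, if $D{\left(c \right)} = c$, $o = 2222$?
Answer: $4377$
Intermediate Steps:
$D{\left(J \right)} + \left(o + 2120\right) = 35 + \left(2222 + 2120\right) = 35 + 4342 = 4377$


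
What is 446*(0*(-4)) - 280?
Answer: -280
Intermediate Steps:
446*(0*(-4)) - 280 = 446*0 - 280 = 0 - 280 = -280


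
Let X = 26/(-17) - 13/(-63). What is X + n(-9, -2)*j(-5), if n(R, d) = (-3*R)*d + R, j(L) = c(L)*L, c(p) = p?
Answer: -1688242/1071 ≈ -1576.3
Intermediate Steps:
j(L) = L² (j(L) = L*L = L²)
X = -1417/1071 (X = 26*(-1/17) - 13*(-1/63) = -26/17 + 13/63 = -1417/1071 ≈ -1.3231)
n(R, d) = R - 3*R*d (n(R, d) = -3*R*d + R = R - 3*R*d)
X + n(-9, -2)*j(-5) = -1417/1071 - 9*(1 - 3*(-2))*(-5)² = -1417/1071 - 9*(1 + 6)*25 = -1417/1071 - 9*7*25 = -1417/1071 - 63*25 = -1417/1071 - 1575 = -1688242/1071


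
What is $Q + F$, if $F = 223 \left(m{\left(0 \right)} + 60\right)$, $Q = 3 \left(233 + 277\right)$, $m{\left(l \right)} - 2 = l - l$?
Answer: $15356$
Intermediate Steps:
$m{\left(l \right)} = 2$ ($m{\left(l \right)} = 2 + \left(l - l\right) = 2 + 0 = 2$)
$Q = 1530$ ($Q = 3 \cdot 510 = 1530$)
$F = 13826$ ($F = 223 \left(2 + 60\right) = 223 \cdot 62 = 13826$)
$Q + F = 1530 + 13826 = 15356$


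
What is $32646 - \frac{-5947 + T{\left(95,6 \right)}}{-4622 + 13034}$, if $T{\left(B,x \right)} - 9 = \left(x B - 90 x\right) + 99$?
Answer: $\frac{274623961}{8412} \approx 32647.0$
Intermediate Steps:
$T{\left(B,x \right)} = 108 - 90 x + B x$ ($T{\left(B,x \right)} = 9 + \left(\left(x B - 90 x\right) + 99\right) = 9 + \left(\left(B x - 90 x\right) + 99\right) = 9 + \left(\left(- 90 x + B x\right) + 99\right) = 9 + \left(99 - 90 x + B x\right) = 108 - 90 x + B x$)
$32646 - \frac{-5947 + T{\left(95,6 \right)}}{-4622 + 13034} = 32646 - \frac{-5947 + \left(108 - 540 + 95 \cdot 6\right)}{-4622 + 13034} = 32646 - \frac{-5947 + \left(108 - 540 + 570\right)}{8412} = 32646 - \left(-5947 + 138\right) \frac{1}{8412} = 32646 - \left(-5809\right) \frac{1}{8412} = 32646 - - \frac{5809}{8412} = 32646 + \frac{5809}{8412} = \frac{274623961}{8412}$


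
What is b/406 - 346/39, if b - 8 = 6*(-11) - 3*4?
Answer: -10229/1131 ≈ -9.0442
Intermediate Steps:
b = -70 (b = 8 + (6*(-11) - 3*4) = 8 + (-66 - 12) = 8 - 78 = -70)
b/406 - 346/39 = -70/406 - 346/39 = -70*1/406 - 346*1/39 = -5/29 - 346/39 = -10229/1131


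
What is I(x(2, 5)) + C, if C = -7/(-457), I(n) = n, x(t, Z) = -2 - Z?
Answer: -3192/457 ≈ -6.9847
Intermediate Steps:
C = 7/457 (C = -7*(-1/457) = 7/457 ≈ 0.015317)
I(x(2, 5)) + C = (-2 - 1*5) + 7/457 = (-2 - 5) + 7/457 = -7 + 7/457 = -3192/457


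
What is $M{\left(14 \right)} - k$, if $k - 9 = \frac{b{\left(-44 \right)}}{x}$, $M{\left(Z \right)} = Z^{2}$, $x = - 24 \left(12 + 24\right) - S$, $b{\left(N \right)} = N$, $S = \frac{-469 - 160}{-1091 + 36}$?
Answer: $\frac{170525443}{912149} \approx 186.95$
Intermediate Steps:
$S = \frac{629}{1055}$ ($S = - \frac{629}{-1055} = \left(-629\right) \left(- \frac{1}{1055}\right) = \frac{629}{1055} \approx 0.59621$)
$x = - \frac{912149}{1055}$ ($x = - 24 \left(12 + 24\right) - \frac{629}{1055} = \left(-24\right) 36 - \frac{629}{1055} = -864 - \frac{629}{1055} = - \frac{912149}{1055} \approx -864.6$)
$k = \frac{8255761}{912149}$ ($k = 9 - \frac{44}{- \frac{912149}{1055}} = 9 - - \frac{46420}{912149} = 9 + \frac{46420}{912149} = \frac{8255761}{912149} \approx 9.0509$)
$M{\left(14 \right)} - k = 14^{2} - \frac{8255761}{912149} = 196 - \frac{8255761}{912149} = \frac{170525443}{912149}$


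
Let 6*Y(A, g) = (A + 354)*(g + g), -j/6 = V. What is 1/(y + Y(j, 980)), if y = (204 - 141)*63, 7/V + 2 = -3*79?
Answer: 239/28600271 ≈ 8.3566e-6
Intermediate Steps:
V = -7/239 (V = 7/(-2 - 3*79) = 7/(-2 - 237) = 7/(-239) = 7*(-1/239) = -7/239 ≈ -0.029289)
j = 42/239 (j = -6*(-7/239) = 42/239 ≈ 0.17573)
Y(A, g) = g*(354 + A)/3 (Y(A, g) = ((A + 354)*(g + g))/6 = ((354 + A)*(2*g))/6 = (2*g*(354 + A))/6 = g*(354 + A)/3)
y = 3969 (y = 63*63 = 3969)
1/(y + Y(j, 980)) = 1/(3969 + (1/3)*980*(354 + 42/239)) = 1/(3969 + (1/3)*980*(84648/239)) = 1/(3969 + 27651680/239) = 1/(28600271/239) = 239/28600271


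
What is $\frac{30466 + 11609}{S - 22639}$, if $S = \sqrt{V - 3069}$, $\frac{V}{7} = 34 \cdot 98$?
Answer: $- \frac{56031525}{30147298} - \frac{2475 \sqrt{20255}}{30147298} \approx -1.8703$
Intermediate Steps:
$V = 23324$ ($V = 7 \cdot 34 \cdot 98 = 7 \cdot 3332 = 23324$)
$S = \sqrt{20255}$ ($S = \sqrt{23324 - 3069} = \sqrt{20255} \approx 142.32$)
$\frac{30466 + 11609}{S - 22639} = \frac{30466 + 11609}{\sqrt{20255} - 22639} = \frac{42075}{-22639 + \sqrt{20255}}$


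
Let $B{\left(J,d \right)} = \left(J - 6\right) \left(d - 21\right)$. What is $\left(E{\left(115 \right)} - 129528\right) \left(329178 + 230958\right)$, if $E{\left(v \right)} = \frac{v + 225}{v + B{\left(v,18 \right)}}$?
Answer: $- \frac{3845372289384}{53} \approx -7.2554 \cdot 10^{10}$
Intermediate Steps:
$B{\left(J,d \right)} = \left(-21 + d\right) \left(-6 + J\right)$ ($B{\left(J,d \right)} = \left(-6 + J\right) \left(-21 + d\right) = \left(-21 + d\right) \left(-6 + J\right)$)
$E{\left(v \right)} = \frac{225 + v}{18 - 2 v}$ ($E{\left(v \right)} = \frac{v + 225}{v + \left(126 - 21 v - 108 + v 18\right)} = \frac{225 + v}{v + \left(126 - 21 v - 108 + 18 v\right)} = \frac{225 + v}{v - \left(-18 + 3 v\right)} = \frac{225 + v}{18 - 2 v}$)
$\left(E{\left(115 \right)} - 129528\right) \left(329178 + 230958\right) = \left(\frac{225 + 115}{2 \left(9 - 115\right)} - 129528\right) \left(329178 + 230958\right) = \left(\frac{1}{2} \frac{1}{9 - 115} \cdot 340 - 129528\right) 560136 = \left(\frac{1}{2} \frac{1}{-106} \cdot 340 - 129528\right) 560136 = \left(\frac{1}{2} \left(- \frac{1}{106}\right) 340 - 129528\right) 560136 = \left(- \frac{85}{53} - 129528\right) 560136 = \left(- \frac{6865069}{53}\right) 560136 = - \frac{3845372289384}{53}$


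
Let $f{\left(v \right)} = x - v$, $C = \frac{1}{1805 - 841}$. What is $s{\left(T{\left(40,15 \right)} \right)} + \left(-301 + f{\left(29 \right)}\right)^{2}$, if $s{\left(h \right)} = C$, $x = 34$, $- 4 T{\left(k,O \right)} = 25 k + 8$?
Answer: $\frac{84461825}{964} \approx 87616.0$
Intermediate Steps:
$T{\left(k,O \right)} = -2 - \frac{25 k}{4}$ ($T{\left(k,O \right)} = - \frac{25 k + 8}{4} = - \frac{8 + 25 k}{4} = -2 - \frac{25 k}{4}$)
$C = \frac{1}{964} \approx 0.0010373$
$f{\left(v \right)} = 34 - v$
$s{\left(h \right)} = \frac{1}{964}$
$s{\left(T{\left(40,15 \right)} \right)} + \left(-301 + f{\left(29 \right)}\right)^{2} = \frac{1}{964} + \left(-301 + \left(34 - 29\right)\right)^{2} = \frac{1}{964} + \left(-301 + 5\right)^{2} = \frac{1}{964} + \left(-296\right)^{2} = \frac{1}{964} + 87616 = \frac{84461825}{964}$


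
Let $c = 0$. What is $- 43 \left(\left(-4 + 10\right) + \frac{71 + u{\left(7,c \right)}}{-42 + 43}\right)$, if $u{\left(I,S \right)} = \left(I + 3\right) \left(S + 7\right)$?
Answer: $-6321$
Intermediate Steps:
$u{\left(I,S \right)} = \left(3 + I\right) \left(7 + S\right)$
$- 43 \left(\left(-4 + 10\right) + \frac{71 + u{\left(7,c \right)}}{-42 + 43}\right) = - 43 \left(\left(-4 + 10\right) + \frac{71 + \left(21 + 3 \cdot 0 + 7 \cdot 7 + 7 \cdot 0\right)}{-42 + 43}\right) = - 43 \left(6 + \frac{71 + \left(21 + 0 + 49 + 0\right)}{1}\right) = - 43 \left(6 + \left(71 + 70\right) 1\right) = - 43 \left(6 + 141 \cdot 1\right) = - 43 \left(6 + 141\right) = \left(-43\right) 147 = -6321$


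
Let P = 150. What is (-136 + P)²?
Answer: 196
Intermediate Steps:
(-136 + P)² = (-136 + 150)² = 14² = 196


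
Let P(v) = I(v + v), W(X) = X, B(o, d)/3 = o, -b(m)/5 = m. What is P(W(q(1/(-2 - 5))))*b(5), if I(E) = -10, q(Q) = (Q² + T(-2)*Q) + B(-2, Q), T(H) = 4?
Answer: 250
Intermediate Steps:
b(m) = -5*m
B(o, d) = 3*o
q(Q) = -6 + Q² + 4*Q (q(Q) = (Q² + 4*Q) + 3*(-2) = (Q² + 4*Q) - 6 = -6 + Q² + 4*Q)
P(v) = -10
P(W(q(1/(-2 - 5))))*b(5) = -(-50)*5 = -10*(-25) = 250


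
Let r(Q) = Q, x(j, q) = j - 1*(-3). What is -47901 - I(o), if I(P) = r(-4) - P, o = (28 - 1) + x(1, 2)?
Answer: -47866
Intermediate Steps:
x(j, q) = 3 + j (x(j, q) = j + 3 = 3 + j)
o = 31 (o = (28 - 1) + (3 + 1) = 27 + 4 = 31)
I(P) = -4 - P
-47901 - I(o) = -47901 - (-4 - 1*31) = -47901 - (-4 - 31) = -47901 - 1*(-35) = -47901 + 35 = -47866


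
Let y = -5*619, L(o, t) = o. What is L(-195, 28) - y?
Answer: 2900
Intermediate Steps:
y = -3095
L(-195, 28) - y = -195 - 1*(-3095) = -195 + 3095 = 2900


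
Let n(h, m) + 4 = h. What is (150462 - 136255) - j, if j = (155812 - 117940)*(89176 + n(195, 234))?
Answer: -3384492817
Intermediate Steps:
n(h, m) = -4 + h
j = 3384507024 (j = (155812 - 117940)*(89176 + (-4 + 195)) = 37872*(89176 + 191) = 37872*89367 = 3384507024)
(150462 - 136255) - j = (150462 - 136255) - 1*3384507024 = 14207 - 3384507024 = -3384492817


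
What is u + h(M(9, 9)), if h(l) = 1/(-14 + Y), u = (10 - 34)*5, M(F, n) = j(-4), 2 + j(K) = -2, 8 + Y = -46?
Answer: -8161/68 ≈ -120.01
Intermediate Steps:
Y = -54 (Y = -8 - 46 = -54)
j(K) = -4 (j(K) = -2 - 2 = -4)
M(F, n) = -4
u = -120 (u = -24*5 = -120)
h(l) = -1/68 (h(l) = 1/(-14 - 54) = 1/(-68) = -1/68)
u + h(M(9, 9)) = -120 - 1/68 = -8161/68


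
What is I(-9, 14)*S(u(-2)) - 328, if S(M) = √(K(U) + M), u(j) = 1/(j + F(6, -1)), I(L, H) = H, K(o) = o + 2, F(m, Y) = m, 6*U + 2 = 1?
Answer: -328 + 35*√3/3 ≈ -307.79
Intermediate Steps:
U = -⅙ (U = -⅓ + (⅙)*1 = -⅓ + ⅙ = -⅙ ≈ -0.16667)
K(o) = 2 + o
u(j) = 1/(6 + j) (u(j) = 1/(j + 6) = 1/(6 + j))
S(M) = √(11/6 + M) (S(M) = √((2 - ⅙) + M) = √(11/6 + M))
I(-9, 14)*S(u(-2)) - 328 = 14*(√(66 + 36/(6 - 2))/6) - 328 = 14*(√(66 + 36/4)/6) - 328 = 14*(√(66 + 36*(¼))/6) - 328 = 14*(√(66 + 9)/6) - 328 = 14*(√75/6) - 328 = 14*((5*√3)/6) - 328 = 14*(5*√3/6) - 328 = 35*√3/3 - 328 = -328 + 35*√3/3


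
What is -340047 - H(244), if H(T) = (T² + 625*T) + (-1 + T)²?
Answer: -611132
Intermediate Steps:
H(T) = T² + (-1 + T)² + 625*T
-340047 - H(244) = -340047 - (1 + 2*244² + 623*244) = -340047 - (1 + 2*59536 + 152012) = -340047 - (1 + 119072 + 152012) = -340047 - 1*271085 = -340047 - 271085 = -611132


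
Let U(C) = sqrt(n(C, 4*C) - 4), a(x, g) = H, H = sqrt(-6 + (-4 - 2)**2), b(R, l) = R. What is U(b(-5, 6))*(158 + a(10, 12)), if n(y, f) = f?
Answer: 2*I*sqrt(6)*(158 + sqrt(30)) ≈ 800.87*I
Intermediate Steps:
H = sqrt(30) (H = sqrt(-6 + (-6)**2) = sqrt(-6 + 36) = sqrt(30) ≈ 5.4772)
a(x, g) = sqrt(30)
U(C) = sqrt(-4 + 4*C) (U(C) = sqrt(4*C - 4) = sqrt(-4 + 4*C))
U(b(-5, 6))*(158 + a(10, 12)) = (2*sqrt(-1 - 5))*(158 + sqrt(30)) = (2*sqrt(-6))*(158 + sqrt(30)) = (2*(I*sqrt(6)))*(158 + sqrt(30)) = (2*I*sqrt(6))*(158 + sqrt(30)) = 2*I*sqrt(6)*(158 + sqrt(30))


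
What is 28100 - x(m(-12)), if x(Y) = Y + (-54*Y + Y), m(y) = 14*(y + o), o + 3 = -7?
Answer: 12084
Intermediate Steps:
o = -10 (o = -3 - 7 = -10)
m(y) = -140 + 14*y (m(y) = 14*(y - 10) = 14*(-10 + y) = -140 + 14*y)
x(Y) = -52*Y (x(Y) = Y - 53*Y = -52*Y)
28100 - x(m(-12)) = 28100 - (-52)*(-140 + 14*(-12)) = 28100 - (-52)*(-140 - 168) = 28100 - (-52)*(-308) = 28100 - 1*16016 = 28100 - 16016 = 12084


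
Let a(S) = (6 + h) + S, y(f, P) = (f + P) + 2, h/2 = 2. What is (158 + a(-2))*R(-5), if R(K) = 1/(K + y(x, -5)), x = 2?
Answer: -83/3 ≈ -27.667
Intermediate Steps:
h = 4 (h = 2*2 = 4)
y(f, P) = 2 + P + f (y(f, P) = (P + f) + 2 = 2 + P + f)
a(S) = 10 + S (a(S) = (6 + 4) + S = 10 + S)
R(K) = 1/(-1 + K) (R(K) = 1/(K + (2 - 5 + 2)) = 1/(K - 1) = 1/(-1 + K))
(158 + a(-2))*R(-5) = (158 + (10 - 2))/(-1 - 5) = (158 + 8)/(-6) = 166*(-⅙) = -83/3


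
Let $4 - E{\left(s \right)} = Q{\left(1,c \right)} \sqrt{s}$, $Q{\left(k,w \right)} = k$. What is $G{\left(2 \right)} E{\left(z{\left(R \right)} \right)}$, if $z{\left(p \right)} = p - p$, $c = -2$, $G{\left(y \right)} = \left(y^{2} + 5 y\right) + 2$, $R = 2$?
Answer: $64$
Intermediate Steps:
$G{\left(y \right)} = 2 + y^{2} + 5 y$
$z{\left(p \right)} = 0$
$E{\left(s \right)} = 4 - \sqrt{s}$ ($E{\left(s \right)} = 4 - 1 \sqrt{s} = 4 - \sqrt{s}$)
$G{\left(2 \right)} E{\left(z{\left(R \right)} \right)} = \left(2 + 2^{2} + 5 \cdot 2\right) \left(4 - \sqrt{0}\right) = \left(2 + 4 + 10\right) \left(4 - 0\right) = 16 \left(4 + 0\right) = 16 \cdot 4 = 64$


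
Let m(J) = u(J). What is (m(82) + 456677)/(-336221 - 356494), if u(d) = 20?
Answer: -456697/692715 ≈ -0.65929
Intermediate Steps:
m(J) = 20
(m(82) + 456677)/(-336221 - 356494) = (20 + 456677)/(-336221 - 356494) = 456697/(-692715) = 456697*(-1/692715) = -456697/692715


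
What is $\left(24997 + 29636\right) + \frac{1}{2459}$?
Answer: $\frac{134342548}{2459} \approx 54633.0$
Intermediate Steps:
$\left(24997 + 29636\right) + \frac{1}{2459} = 54633 + \frac{1}{2459} = \frac{134342548}{2459}$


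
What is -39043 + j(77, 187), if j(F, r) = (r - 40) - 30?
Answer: -38926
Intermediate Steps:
j(F, r) = -70 + r (j(F, r) = (-40 + r) - 30 = -70 + r)
-39043 + j(77, 187) = -39043 + (-70 + 187) = -39043 + 117 = -38926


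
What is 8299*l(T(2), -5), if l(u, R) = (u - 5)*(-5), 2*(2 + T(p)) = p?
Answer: 248970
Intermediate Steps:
T(p) = -2 + p/2
l(u, R) = 25 - 5*u (l(u, R) = (-5 + u)*(-5) = 25 - 5*u)
8299*l(T(2), -5) = 8299*(25 - 5*(-2 + (1/2)*2)) = 8299*(25 - 5*(-2 + 1)) = 8299*(25 - 5*(-1)) = 8299*(25 + 5) = 8299*30 = 248970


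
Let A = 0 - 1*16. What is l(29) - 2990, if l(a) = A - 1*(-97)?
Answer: -2909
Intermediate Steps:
A = -16 (A = 0 - 16 = -16)
l(a) = 81 (l(a) = -16 - 1*(-97) = -16 + 97 = 81)
l(29) - 2990 = 81 - 2990 = -2909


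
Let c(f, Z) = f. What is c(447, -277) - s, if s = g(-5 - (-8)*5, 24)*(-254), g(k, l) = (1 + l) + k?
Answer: 15687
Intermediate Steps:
g(k, l) = 1 + k + l
s = -15240 (s = (1 + (-5 - (-8)*5) + 24)*(-254) = (1 + (-5 - 2*(-20)) + 24)*(-254) = (1 + (-5 + 40) + 24)*(-254) = (1 + 35 + 24)*(-254) = 60*(-254) = -15240)
c(447, -277) - s = 447 - 1*(-15240) = 447 + 15240 = 15687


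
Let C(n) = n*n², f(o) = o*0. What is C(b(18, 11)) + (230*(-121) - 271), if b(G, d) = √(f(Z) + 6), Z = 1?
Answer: -28101 + 6*√6 ≈ -28086.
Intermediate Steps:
f(o) = 0
b(G, d) = √6 (b(G, d) = √(0 + 6) = √6)
C(n) = n³
C(b(18, 11)) + (230*(-121) - 271) = (√6)³ + (230*(-121) - 271) = 6*√6 + (-27830 - 271) = 6*√6 - 28101 = -28101 + 6*√6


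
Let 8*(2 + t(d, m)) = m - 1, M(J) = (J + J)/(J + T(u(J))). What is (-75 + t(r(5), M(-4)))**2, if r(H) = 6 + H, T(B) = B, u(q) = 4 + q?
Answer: 378225/64 ≈ 5909.8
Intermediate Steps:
M(J) = 2*J/(4 + 2*J) (M(J) = (J + J)/(J + (4 + J)) = (2*J)/(4 + 2*J) = 2*J/(4 + 2*J))
t(d, m) = -17/8 + m/8 (t(d, m) = -2 + (m - 1)/8 = -2 + (-1 + m)/8 = -2 + (-1/8 + m/8) = -17/8 + m/8)
(-75 + t(r(5), M(-4)))**2 = (-75 + (-17/8 + (-4/(2 - 4))/8))**2 = (-75 + (-17/8 + (-4/(-2))/8))**2 = (-75 + (-17/8 + (-4*(-1/2))/8))**2 = (-75 + (-17/8 + (1/8)*2))**2 = (-75 + (-17/8 + 1/4))**2 = (-75 - 15/8)**2 = (-615/8)**2 = 378225/64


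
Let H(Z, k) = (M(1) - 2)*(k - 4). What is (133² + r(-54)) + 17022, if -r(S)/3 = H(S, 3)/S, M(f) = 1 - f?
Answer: 312400/9 ≈ 34711.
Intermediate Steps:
H(Z, k) = 8 - 2*k (H(Z, k) = ((1 - 1*1) - 2)*(k - 4) = ((1 - 1) - 2)*(-4 + k) = (0 - 2)*(-4 + k) = -2*(-4 + k) = 8 - 2*k)
r(S) = -6/S (r(S) = -3*(8 - 2*3)/S = -3*(8 - 6)/S = -6/S)
(133² + r(-54)) + 17022 = (133² - 6/(-54)) + 17022 = (17689 - 6*(-1/54)) + 17022 = (17689 + ⅑) + 17022 = 159202/9 + 17022 = 312400/9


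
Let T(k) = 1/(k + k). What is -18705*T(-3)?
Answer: 6235/2 ≈ 3117.5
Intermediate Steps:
T(k) = 1/(2*k)
-18705*T(-3) = -18705/(2*(-3)) = -18705*(-1)/(2*3) = -18705*(-1/6) = 6235/2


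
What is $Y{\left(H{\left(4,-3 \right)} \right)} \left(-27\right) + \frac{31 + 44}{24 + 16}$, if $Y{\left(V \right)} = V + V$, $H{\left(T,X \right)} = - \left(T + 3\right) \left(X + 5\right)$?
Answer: $\frac{6063}{8} \approx 757.88$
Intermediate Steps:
$H{\left(T,X \right)} = - \left(3 + T\right) \left(5 + X\right)$
$Y{\left(V \right)} = 2 V$
$Y{\left(H{\left(4,-3 \right)} \right)} \left(-27\right) + \frac{31 + 44}{24 + 16} = 2 \left(-15 - 20 - -9 - 4 \left(-3\right)\right) \left(-27\right) + \frac{31 + 44}{24 + 16} = 2 \left(-15 - 20 + 9 + 12\right) \left(-27\right) + \frac{75}{40} = 2 \left(-14\right) \left(-27\right) + 75 \cdot \frac{1}{40} = \left(-28\right) \left(-27\right) + \frac{15}{8} = 756 + \frac{15}{8} = \frac{6063}{8}$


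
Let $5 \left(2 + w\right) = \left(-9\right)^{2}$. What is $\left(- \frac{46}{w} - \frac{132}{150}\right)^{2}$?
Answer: $\frac{53465344}{3150625} \approx 16.97$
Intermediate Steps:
$w = \frac{71}{5}$ ($w = -2 + \frac{\left(-9\right)^{2}}{5} = -2 + \frac{1}{5} \cdot 81 = -2 + \frac{81}{5} = \frac{71}{5} \approx 14.2$)
$\left(- \frac{46}{w} - \frac{132}{150}\right)^{2} = \left(- \frac{46}{\frac{71}{5}} - \frac{132}{150}\right)^{2} = \left(\left(-46\right) \frac{5}{71} - \frac{22}{25}\right)^{2} = \left(- \frac{230}{71} - \frac{22}{25}\right)^{2} = \left(- \frac{7312}{1775}\right)^{2} = \frac{53465344}{3150625}$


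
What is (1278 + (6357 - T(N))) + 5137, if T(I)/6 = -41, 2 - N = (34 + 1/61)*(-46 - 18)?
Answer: 13018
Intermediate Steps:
N = 132922/61 (N = 2 - (34 + 1/61)*(-46 - 18) = 2 - (34 + 1/61)*(-64) = 2 - 2075*(-64)/61 = 2 - 1*(-132800/61) = 2 + 132800/61 = 132922/61 ≈ 2179.1)
T(I) = -246 (T(I) = 6*(-41) = -246)
(1278 + (6357 - T(N))) + 5137 = (1278 + (6357 - 1*(-246))) + 5137 = (1278 + (6357 + 246)) + 5137 = (1278 + 6603) + 5137 = 7881 + 5137 = 13018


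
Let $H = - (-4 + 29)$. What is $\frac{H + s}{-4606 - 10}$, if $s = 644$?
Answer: $- \frac{619}{4616} \approx -0.1341$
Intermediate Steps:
$H = -25$ ($H = \left(-1\right) 25 = -25$)
$\frac{H + s}{-4606 - 10} = \frac{-25 + 644}{-4606 - 10} = \frac{619}{-4616} = 619 \left(- \frac{1}{4616}\right) = - \frac{619}{4616}$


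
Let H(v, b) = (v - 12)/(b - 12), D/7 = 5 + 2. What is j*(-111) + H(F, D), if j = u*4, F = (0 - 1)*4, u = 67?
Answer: -1100692/37 ≈ -29748.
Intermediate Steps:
F = -4 (F = -1*4 = -4)
D = 49 (D = 7*(5 + 2) = 7*7 = 49)
H(v, b) = (-12 + v)/(-12 + b)
j = 268 (j = 67*4 = 268)
j*(-111) + H(F, D) = 268*(-111) + (-12 - 4)/(-12 + 49) = -29748 - 16/37 = -1100692/37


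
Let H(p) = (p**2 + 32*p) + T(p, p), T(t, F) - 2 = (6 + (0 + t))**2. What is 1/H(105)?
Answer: 1/26708 ≈ 3.7442e-5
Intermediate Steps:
T(t, F) = 2 + (6 + t)**2 (T(t, F) = 2 + (6 + (0 + t))**2 = 2 + (6 + t)**2)
H(p) = 2 + p**2 + (6 + p)**2 + 32*p (H(p) = (p**2 + 32*p) + (2 + (6 + p)**2) = 2 + p**2 + (6 + p)**2 + 32*p)
1/H(105) = 1/(38 + 2*105**2 + 44*105) = 1/(38 + 2*11025 + 4620) = 1/(38 + 22050 + 4620) = 1/26708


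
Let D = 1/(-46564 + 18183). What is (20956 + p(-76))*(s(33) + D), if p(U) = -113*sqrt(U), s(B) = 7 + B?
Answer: 23790068484/28381 - 256564014*I*sqrt(19)/28381 ≈ 8.3824e+5 - 39404.0*I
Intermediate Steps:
D = -1/28381 (D = 1/(-28381) = -1/28381 ≈ -3.5235e-5)
(20956 + p(-76))*(s(33) + D) = (20956 - 226*I*sqrt(19))*((7 + 33) - 1/28381) = (20956 - 226*I*sqrt(19))*(40 - 1/28381) = (20956 - 226*I*sqrt(19))*(1135239/28381) = 23790068484/28381 - 256564014*I*sqrt(19)/28381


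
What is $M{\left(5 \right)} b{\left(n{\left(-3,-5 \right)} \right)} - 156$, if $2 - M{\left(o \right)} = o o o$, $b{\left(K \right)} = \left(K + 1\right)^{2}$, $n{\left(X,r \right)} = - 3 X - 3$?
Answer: $-6183$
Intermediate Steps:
$n{\left(X,r \right)} = -3 - 3 X$
$b{\left(K \right)} = \left(1 + K\right)^{2}$
$M{\left(o \right)} = 2 - o^{3}$ ($M{\left(o \right)} = 2 - o o o = 2 - o^{2} o = 2 - o^{3}$)
$M{\left(5 \right)} b{\left(n{\left(-3,-5 \right)} \right)} - 156 = \left(2 - 5^{3}\right) \left(1 - -6\right)^{2} - 156 = \left(2 - 125\right) \left(1 + \left(-3 + 9\right)\right)^{2} - 156 = \left(2 - 125\right) \left(1 + 6\right)^{2} - 156 = - 123 \cdot 7^{2} - 156 = \left(-123\right) 49 - 156 = -6027 - 156 = -6183$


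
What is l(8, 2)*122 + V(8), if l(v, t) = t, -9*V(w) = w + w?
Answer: 2180/9 ≈ 242.22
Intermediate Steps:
V(w) = -2*w/9 (V(w) = -(w + w)/9 = -2*w/9)
l(8, 2)*122 + V(8) = 2*122 - 2/9*8 = 244 - 16/9 = 2180/9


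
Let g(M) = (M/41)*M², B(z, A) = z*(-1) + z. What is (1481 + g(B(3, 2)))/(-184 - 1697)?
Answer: -1481/1881 ≈ -0.78735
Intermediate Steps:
B(z, A) = 0 (B(z, A) = -z + z = 0)
g(M) = M³/41 (g(M) = (M*(1/41))*M² = (M/41)*M² = M³/41)
(1481 + g(B(3, 2)))/(-184 - 1697) = (1481 + (1/41)*0³)/(-184 - 1697) = (1481 + (1/41)*0)/(-1881) = (1481 + 0)*(-1/1881) = 1481*(-1/1881) = -1481/1881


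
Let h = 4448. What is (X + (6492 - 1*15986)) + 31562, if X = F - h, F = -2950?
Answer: 14670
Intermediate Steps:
X = -7398 (X = -2950 - 1*4448 = -2950 - 4448 = -7398)
(X + (6492 - 1*15986)) + 31562 = (-7398 + (6492 - 1*15986)) + 31562 = (-7398 + (6492 - 15986)) + 31562 = (-7398 - 9494) + 31562 = -16892 + 31562 = 14670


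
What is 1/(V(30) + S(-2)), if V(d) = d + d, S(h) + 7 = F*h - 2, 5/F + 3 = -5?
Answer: 4/209 ≈ 0.019139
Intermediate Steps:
F = -5/8 (F = 5/(-3 - 5) = 5/(-8) = 5*(-1/8) = -5/8 ≈ -0.62500)
S(h) = -9 - 5*h/8 (S(h) = -7 + (-5*h/8 - 2) = -7 + (-2 - 5*h/8) = -9 - 5*h/8)
V(d) = 2*d
1/(V(30) + S(-2)) = 1/(2*30 + (-9 - 5/8*(-2))) = 1/(60 + (-9 + 5/4)) = 1/(60 - 31/4) = 1/(209/4) = 4/209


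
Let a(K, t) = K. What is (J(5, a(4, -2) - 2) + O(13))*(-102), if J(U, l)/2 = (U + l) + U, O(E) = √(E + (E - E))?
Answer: -2448 - 102*√13 ≈ -2815.8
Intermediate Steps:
O(E) = √E (O(E) = √(E + 0) = √E)
J(U, l) = 2*l + 4*U (J(U, l) = 2*((U + l) + U) = 2*(l + 2*U) = 2*l + 4*U)
(J(5, a(4, -2) - 2) + O(13))*(-102) = ((2*(4 - 2) + 4*5) + √13)*(-102) = ((2*2 + 20) + √13)*(-102) = ((4 + 20) + √13)*(-102) = (24 + √13)*(-102) = -2448 - 102*√13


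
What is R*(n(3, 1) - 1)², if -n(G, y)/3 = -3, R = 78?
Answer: 4992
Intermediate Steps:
n(G, y) = 9 (n(G, y) = -3*(-3) = 9)
R*(n(3, 1) - 1)² = 78*(9 - 1)² = 78*8² = 78*64 = 4992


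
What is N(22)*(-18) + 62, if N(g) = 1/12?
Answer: 121/2 ≈ 60.500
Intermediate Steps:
N(g) = 1/12
N(22)*(-18) + 62 = (1/12)*(-18) + 62 = -3/2 + 62 = 121/2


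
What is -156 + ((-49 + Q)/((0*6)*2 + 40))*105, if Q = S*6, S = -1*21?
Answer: -4923/8 ≈ -615.38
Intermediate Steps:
S = -21
Q = -126 (Q = -21*6 = -126)
-156 + ((-49 + Q)/((0*6)*2 + 40))*105 = -156 + ((-49 - 126)/((0*6)*2 + 40))*105 = -156 - 175/(0*2 + 40)*105 = -156 - 175/(0 + 40)*105 = -156 - 175/40*105 = -156 - 175*1/40*105 = -156 - 35/8*105 = -156 - 3675/8 = -4923/8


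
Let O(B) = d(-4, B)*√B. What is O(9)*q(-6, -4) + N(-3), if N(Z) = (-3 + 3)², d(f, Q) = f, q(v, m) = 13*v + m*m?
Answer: 744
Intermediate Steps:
q(v, m) = m² + 13*v (q(v, m) = 13*v + m² = m² + 13*v)
N(Z) = 0 (N(Z) = 0² = 0)
O(B) = -4*√B
O(9)*q(-6, -4) + N(-3) = (-4*√9)*((-4)² + 13*(-6)) + 0 = (-4*3)*(16 - 78) + 0 = -12*(-62) + 0 = 744 + 0 = 744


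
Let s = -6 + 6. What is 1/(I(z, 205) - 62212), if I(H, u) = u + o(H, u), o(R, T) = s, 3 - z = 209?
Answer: -1/62007 ≈ -1.6127e-5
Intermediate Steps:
z = -206 (z = 3 - 1*209 = 3 - 209 = -206)
s = 0
o(R, T) = 0
I(H, u) = u (I(H, u) = u + 0 = u)
1/(I(z, 205) - 62212) = 1/(205 - 62212) = 1/(-62007) = -1/62007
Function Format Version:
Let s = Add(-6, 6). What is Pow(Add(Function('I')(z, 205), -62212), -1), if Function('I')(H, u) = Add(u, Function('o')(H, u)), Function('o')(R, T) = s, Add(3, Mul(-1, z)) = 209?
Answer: Rational(-1, 62007) ≈ -1.6127e-5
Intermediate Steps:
z = -206 (z = Add(3, Mul(-1, 209)) = Add(3, -209) = -206)
s = 0
Function('o')(R, T) = 0
Function('I')(H, u) = u (Function('I')(H, u) = Add(u, 0) = u)
Pow(Add(Function('I')(z, 205), -62212), -1) = Pow(Add(205, -62212), -1) = Pow(-62007, -1) = Rational(-1, 62007)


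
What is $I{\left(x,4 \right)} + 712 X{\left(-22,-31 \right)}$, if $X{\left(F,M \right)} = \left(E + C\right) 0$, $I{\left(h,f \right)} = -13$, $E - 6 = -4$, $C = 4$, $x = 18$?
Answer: $-13$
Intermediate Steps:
$E = 2$ ($E = 6 - 4 = 2$)
$X{\left(F,M \right)} = 0$ ($X{\left(F,M \right)} = \left(2 + 4\right) 0 = 6 \cdot 0 = 0$)
$I{\left(x,4 \right)} + 712 X{\left(-22,-31 \right)} = -13 + 712 \cdot 0 = -13 + 0 = -13$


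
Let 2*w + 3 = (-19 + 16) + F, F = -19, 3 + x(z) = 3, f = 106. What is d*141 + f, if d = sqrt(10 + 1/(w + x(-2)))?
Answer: 106 + 282*sqrt(62)/5 ≈ 550.09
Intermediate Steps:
x(z) = 0 (x(z) = -3 + 3 = 0)
w = -25/2 (w = -3/2 + ((-19 + 16) - 19)/2 = -3/2 + (-3 - 19)/2 = -3/2 + (1/2)*(-22) = -3/2 - 11 = -25/2 ≈ -12.500)
d = 2*sqrt(62)/5 (d = sqrt(10 + 1/(-25/2 + 0)) = sqrt(10 + 1/(-25/2)) = sqrt(10 - 2/25) = sqrt(248/25) = 2*sqrt(62)/5 ≈ 3.1496)
d*141 + f = (2*sqrt(62)/5)*141 + 106 = 282*sqrt(62)/5 + 106 = 106 + 282*sqrt(62)/5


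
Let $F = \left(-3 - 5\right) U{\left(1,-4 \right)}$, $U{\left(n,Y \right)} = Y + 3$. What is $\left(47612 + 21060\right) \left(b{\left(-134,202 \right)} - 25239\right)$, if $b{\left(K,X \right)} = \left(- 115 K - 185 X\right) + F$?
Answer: $-3240700352$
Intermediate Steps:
$U{\left(n,Y \right)} = 3 + Y$
$F = 8$ ($F = \left(-3 - 5\right) \left(3 - 4\right) = \left(-3 - 5\right) \left(-1\right) = \left(-8\right) \left(-1\right) = 8$)
$b{\left(K,X \right)} = 8 - 185 X - 115 K$ ($b{\left(K,X \right)} = \left(- 115 K - 185 X\right) + 8 = \left(- 185 X - 115 K\right) + 8 = 8 - 185 X - 115 K$)
$\left(47612 + 21060\right) \left(b{\left(-134,202 \right)} - 25239\right) = \left(47612 + 21060\right) \left(\left(8 - 37370 - -15410\right) - 25239\right) = 68672 \left(\left(8 - 37370 + 15410\right) - 25239\right) = 68672 \left(-21952 - 25239\right) = 68672 \left(-47191\right) = -3240700352$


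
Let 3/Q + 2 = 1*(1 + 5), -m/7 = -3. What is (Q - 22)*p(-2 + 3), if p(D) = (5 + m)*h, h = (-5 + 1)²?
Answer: -8840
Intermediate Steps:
m = 21 (m = -7*(-3) = 21)
h = 16 (h = (-4)² = 16)
Q = ¾ (Q = 3/(-2 + 1*(1 + 5)) = 3/(-2 + 1*6) = 3/(-2 + 6) = 3/4 = 3*(¼) = ¾ ≈ 0.75000)
p(D) = 416 (p(D) = (5 + 21)*16 = 26*16 = 416)
(Q - 22)*p(-2 + 3) = (¾ - 22)*416 = -85/4*416 = -8840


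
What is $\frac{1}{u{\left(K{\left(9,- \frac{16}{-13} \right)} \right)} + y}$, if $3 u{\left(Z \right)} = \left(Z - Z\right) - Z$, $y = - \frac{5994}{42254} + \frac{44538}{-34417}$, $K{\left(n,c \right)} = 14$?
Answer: $- \frac{58956321}{359786423} \approx -0.16386$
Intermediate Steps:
$y = - \frac{28218975}{19652107}$ ($y = \left(-5994\right) \frac{1}{42254} + 44538 \left(- \frac{1}{34417}\right) = - \frac{81}{571} - \frac{44538}{34417} = - \frac{28218975}{19652107} \approx -1.4359$)
$u{\left(Z \right)} = - \frac{Z}{3}$ ($u{\left(Z \right)} = \frac{\left(Z - Z\right) - Z}{3} = \frac{0 - Z}{3} = \frac{\left(-1\right) Z}{3} = - \frac{Z}{3}$)
$\frac{1}{u{\left(K{\left(9,- \frac{16}{-13} \right)} \right)} + y} = \frac{1}{\left(- \frac{1}{3}\right) 14 - \frac{28218975}{19652107}} = \frac{1}{- \frac{14}{3} - \frac{28218975}{19652107}} = \frac{1}{- \frac{359786423}{58956321}} = - \frac{58956321}{359786423}$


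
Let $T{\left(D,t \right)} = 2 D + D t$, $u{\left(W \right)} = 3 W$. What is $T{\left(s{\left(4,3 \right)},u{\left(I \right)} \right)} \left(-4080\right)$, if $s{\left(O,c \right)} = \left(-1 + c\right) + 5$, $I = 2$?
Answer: $-228480$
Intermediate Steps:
$s{\left(O,c \right)} = 4 + c$
$T{\left(s{\left(4,3 \right)},u{\left(I \right)} \right)} \left(-4080\right) = \left(4 + 3\right) \left(2 + 3 \cdot 2\right) \left(-4080\right) = 7 \left(2 + 6\right) \left(-4080\right) = 7 \cdot 8 \left(-4080\right) = 56 \left(-4080\right) = -228480$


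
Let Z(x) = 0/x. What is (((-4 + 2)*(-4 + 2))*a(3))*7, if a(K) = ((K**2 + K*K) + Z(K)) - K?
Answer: 420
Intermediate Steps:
Z(x) = 0
a(K) = -K + 2*K**2 (a(K) = ((K**2 + K*K) + 0) - K = ((K**2 + K**2) + 0) - K = (2*K**2 + 0) - K = 2*K**2 - K = -K + 2*K**2)
(((-4 + 2)*(-4 + 2))*a(3))*7 = (((-4 + 2)*(-4 + 2))*(3*(-1 + 2*3)))*7 = ((-2*(-2))*(3*(-1 + 6)))*7 = (4*(3*5))*7 = (4*15)*7 = 60*7 = 420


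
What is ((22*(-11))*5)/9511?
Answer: -1210/9511 ≈ -0.12722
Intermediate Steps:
((22*(-11))*5)/9511 = -242*5*(1/9511) = -1210*1/9511 = -1210/9511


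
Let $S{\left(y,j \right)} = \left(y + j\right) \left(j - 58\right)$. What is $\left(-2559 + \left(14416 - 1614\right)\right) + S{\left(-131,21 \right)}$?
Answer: $14313$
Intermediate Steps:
$S{\left(y,j \right)} = \left(-58 + j\right) \left(j + y\right)$ ($S{\left(y,j \right)} = \left(j + y\right) \left(-58 + j\right) = \left(-58 + j\right) \left(j + y\right)$)
$\left(-2559 + \left(14416 - 1614\right)\right) + S{\left(-131,21 \right)} = \left(-2559 + \left(14416 - 1614\right)\right) + \left(21^{2} - 1218 - -7598 + 21 \left(-131\right)\right) = \left(-2559 + \left(14416 - 1614\right)\right) + \left(441 - 1218 + 7598 - 2751\right) = \left(-2559 + 12802\right) + 4070 = 10243 + 4070 = 14313$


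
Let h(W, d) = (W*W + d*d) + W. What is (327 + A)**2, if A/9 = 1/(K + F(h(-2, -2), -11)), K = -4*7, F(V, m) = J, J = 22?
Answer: 423801/4 ≈ 1.0595e+5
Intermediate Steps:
h(W, d) = W + W**2 + d**2 (h(W, d) = (W**2 + d**2) + W = W + W**2 + d**2)
F(V, m) = 22
K = -28
A = -3/2 (A = 9/(-28 + 22) = 9/(-6) = 9*(-1/6) = -3/2 ≈ -1.5000)
(327 + A)**2 = (327 - 3/2)**2 = (651/2)**2 = 423801/4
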